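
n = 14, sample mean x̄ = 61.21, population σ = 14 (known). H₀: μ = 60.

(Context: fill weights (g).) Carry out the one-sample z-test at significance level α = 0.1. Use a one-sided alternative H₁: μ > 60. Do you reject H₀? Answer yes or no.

reject H₀: no

SE = σ/√n = 14/√14 = 3.7417
z = (x̄−μ₀)/SE = (61.21−60)/3.7417 = 0.3234
p-value (one-sided, H₁ greater) = 0.37320
At α=0.1: p ≥ α → fail to reject H₀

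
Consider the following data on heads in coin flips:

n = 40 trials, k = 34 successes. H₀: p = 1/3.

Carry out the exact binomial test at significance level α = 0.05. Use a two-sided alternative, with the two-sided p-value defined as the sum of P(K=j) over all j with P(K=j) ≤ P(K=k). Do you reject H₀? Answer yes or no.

Exact binomial: n=40, k=34, p₀=1/3=0.3333
P(X=j) = C(n,j)·p₀^j·(1−p₀)^(n−j); p = Σ P(X=j) over j with P(X=j) ≤ P(X=34)
p-value (two-sided) = 0.00000
At α=0.05: p < α → reject H₀

reject H₀: yes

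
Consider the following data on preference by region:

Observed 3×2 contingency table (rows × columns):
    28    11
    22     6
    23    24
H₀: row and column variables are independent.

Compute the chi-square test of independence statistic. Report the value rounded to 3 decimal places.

test statistic = 8.241

Row totals [39, 28, 47], col totals [73, 41], n=114
χ² = (28−24.97)²/24.97 + (11−14.03)²/14.03 + (22−17.93)²/17.93 + (6−10.07)²/10.07 + (23−30.10)²/30.10 + (24−16.90)²/16.90 = 8.2413
df = 2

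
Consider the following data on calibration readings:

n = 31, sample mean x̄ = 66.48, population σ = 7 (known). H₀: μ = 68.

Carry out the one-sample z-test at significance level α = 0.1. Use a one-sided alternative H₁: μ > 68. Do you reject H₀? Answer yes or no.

reject H₀: no

SE = σ/√n = 7/√31 = 1.2572
z = (x̄−μ₀)/SE = (66.48−68)/1.2572 = -1.2090
p-value (one-sided, H₁ greater) = 0.88667
At α=0.1: p ≥ α → fail to reject H₀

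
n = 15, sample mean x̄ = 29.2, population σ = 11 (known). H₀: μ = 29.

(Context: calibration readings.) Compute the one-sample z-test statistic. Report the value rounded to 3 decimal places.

test statistic = 0.070

SE = σ/√n = 11/√15 = 2.8402
z = (x̄−μ₀)/SE = (29.2−29)/2.8402 = 0.0704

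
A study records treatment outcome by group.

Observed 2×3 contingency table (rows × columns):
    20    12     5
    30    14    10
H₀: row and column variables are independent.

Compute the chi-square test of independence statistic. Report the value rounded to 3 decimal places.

Row totals [37, 54], col totals [50, 26, 15], n=91
χ² = (20−20.33)²/20.33 + (12−10.57)²/10.57 + (5−6.10)²/6.10 + (30−29.67)²/29.67 + (14−15.43)²/15.43 + (10−8.90)²/8.90 = 0.6680
df = 2

test statistic = 0.668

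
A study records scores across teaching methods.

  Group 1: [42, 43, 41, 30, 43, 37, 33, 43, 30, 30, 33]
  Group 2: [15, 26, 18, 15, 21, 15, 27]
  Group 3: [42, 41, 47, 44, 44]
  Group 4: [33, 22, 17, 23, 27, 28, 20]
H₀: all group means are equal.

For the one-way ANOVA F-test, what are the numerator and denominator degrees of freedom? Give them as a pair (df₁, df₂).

degrees of freedom = [3, 26]

k = 4 groups, N = 30 total
df = (k−1, N−k) = (4−1, 30−4) = (3, 26)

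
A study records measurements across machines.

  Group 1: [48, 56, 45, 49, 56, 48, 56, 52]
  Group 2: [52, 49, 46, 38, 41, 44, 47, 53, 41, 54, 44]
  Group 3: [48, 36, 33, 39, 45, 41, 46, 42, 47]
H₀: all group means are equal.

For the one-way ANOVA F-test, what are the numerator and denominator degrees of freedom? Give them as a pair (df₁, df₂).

degrees of freedom = [2, 25]

k = 3 groups, N = 28 total
df = (k−1, N−k) = (3−1, 28−3) = (2, 25)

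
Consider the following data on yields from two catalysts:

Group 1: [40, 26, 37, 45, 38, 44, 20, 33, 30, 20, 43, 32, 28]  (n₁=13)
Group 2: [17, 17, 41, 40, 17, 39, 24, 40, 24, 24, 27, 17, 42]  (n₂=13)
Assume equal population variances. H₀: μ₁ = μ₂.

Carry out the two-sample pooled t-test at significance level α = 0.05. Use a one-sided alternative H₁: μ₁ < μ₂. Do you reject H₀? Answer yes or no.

x̄₁=33.538, s₁=8.530, n₁=13
x̄₂=28.385, s₂=10.429, n₂=13
s_p² = [12·8.530² + 12·10.429²]/24 = 90.7628
SE = √(s_p²·(1/13+1/13)) = 3.7368
t = (33.538−28.385)/3.7368 = 1.3792
df = 24
p-value (one-sided, H₁ less) = 0.90973
At α=0.05: p ≥ α → fail to reject H₀

reject H₀: no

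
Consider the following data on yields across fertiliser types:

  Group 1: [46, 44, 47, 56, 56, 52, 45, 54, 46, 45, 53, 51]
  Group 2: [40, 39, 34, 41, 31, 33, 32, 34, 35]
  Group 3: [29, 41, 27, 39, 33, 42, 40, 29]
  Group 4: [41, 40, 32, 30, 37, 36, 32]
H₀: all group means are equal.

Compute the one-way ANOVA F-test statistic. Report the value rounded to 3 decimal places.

Group means [49.58, 35.44, 35.00, 35.43], grand mean 40.056
SSB = Σnᵢ(x̄ᵢ−x̄)² = 1635.036; SSW = ΣΣ(x−x̄ᵢ)² = 706.853
MSB = 1635.036/3 = 545.0119; MSW = 706.853/32 = 22.0892
F = MSB/MSW = 24.6733
df = (3, 32)

test statistic = 24.673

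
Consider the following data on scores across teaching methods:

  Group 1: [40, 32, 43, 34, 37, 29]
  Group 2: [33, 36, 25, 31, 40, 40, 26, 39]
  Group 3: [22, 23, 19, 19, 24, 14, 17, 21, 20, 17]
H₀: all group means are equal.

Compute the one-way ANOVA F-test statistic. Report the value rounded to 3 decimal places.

test statistic = 29.525

Group means [35.83, 33.75, 19.60], grand mean 28.375
SSB = Σnᵢ(x̄ᵢ−x̄)² = 1334.892; SSW = ΣΣ(x−x̄ᵢ)² = 474.733
MSB = 1334.892/2 = 667.4458; MSW = 474.733/21 = 22.6063
F = MSB/MSW = 29.5247
df = (2, 21)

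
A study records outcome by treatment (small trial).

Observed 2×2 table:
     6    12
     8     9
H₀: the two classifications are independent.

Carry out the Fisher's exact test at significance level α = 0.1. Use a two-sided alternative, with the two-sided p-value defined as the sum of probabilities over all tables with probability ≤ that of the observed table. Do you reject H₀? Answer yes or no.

Margins: r₁=18, r₂=17, c₁=14, c₂=21, n=35
p_obs = C(18,6)·C(17,8)/C(35,14); sum pmf over tables with pmf ≤ p_obs
p-value (two-sided) = 0.49979
At α=0.1: p ≥ α → fail to reject H₀

reject H₀: no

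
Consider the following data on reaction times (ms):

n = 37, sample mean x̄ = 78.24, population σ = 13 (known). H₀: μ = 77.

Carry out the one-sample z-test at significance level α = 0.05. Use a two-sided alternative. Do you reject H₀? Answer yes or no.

reject H₀: no

SE = σ/√n = 13/√37 = 2.1372
z = (x̄−μ₀)/SE = (78.24−77)/2.1372 = 0.5802
p-value (two-sided) = 0.56178
At α=0.05: p ≥ α → fail to reject H₀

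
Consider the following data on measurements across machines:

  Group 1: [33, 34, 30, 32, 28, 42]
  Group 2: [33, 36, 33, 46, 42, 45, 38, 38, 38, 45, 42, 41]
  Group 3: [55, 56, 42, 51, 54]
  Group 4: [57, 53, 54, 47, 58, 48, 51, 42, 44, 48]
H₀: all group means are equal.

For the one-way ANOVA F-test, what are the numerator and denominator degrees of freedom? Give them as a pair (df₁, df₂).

k = 4 groups, N = 33 total
df = (k−1, N−k) = (4−1, 33−4) = (3, 29)

degrees of freedom = [3, 29]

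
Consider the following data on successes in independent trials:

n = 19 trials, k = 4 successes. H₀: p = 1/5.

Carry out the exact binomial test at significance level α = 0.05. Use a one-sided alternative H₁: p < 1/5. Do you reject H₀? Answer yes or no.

reject H₀: no

Exact binomial: n=19, k=4, p₀=1/5=0.2000
P(X≤4) from Σ C(n,i)·p₀^i·(1−p₀)^(n−i)
p-value (one-sided, H₁ less) = 0.67329
At α=0.05: p ≥ α → fail to reject H₀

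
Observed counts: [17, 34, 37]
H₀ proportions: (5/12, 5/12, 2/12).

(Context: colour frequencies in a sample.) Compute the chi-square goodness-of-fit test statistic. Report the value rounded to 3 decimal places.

test statistic = 44.750

n = 88; E_i = n·p_i = [36.67, 36.67, 14.67]
χ² = (17−36.67)²/36.67 + (34−36.67)²/36.67 + (37−14.67)²/14.67 = 44.7500
df = 2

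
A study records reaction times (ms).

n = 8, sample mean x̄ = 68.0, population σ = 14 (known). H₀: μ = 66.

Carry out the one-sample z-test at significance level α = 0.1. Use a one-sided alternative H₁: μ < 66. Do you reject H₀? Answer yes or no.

SE = σ/√n = 14/√8 = 4.9497
z = (x̄−μ₀)/SE = (68.0−66)/4.9497 = 0.4041
p-value (one-sided, H₁ less) = 0.65692
At α=0.1: p ≥ α → fail to reject H₀

reject H₀: no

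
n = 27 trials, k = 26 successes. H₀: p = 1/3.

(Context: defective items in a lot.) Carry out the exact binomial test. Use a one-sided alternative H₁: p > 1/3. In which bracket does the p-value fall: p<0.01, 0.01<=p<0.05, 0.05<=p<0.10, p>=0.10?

p-value bracket: p<0.01

Exact binomial: n=27, k=26, p₀=1/3=0.3333
P(X≥26) from Σ C(n,i)·p₀^i·(1−p₀)^(n−i)
p-value (one-sided, H₁ greater) = 0.00000
→ bracket: p<0.01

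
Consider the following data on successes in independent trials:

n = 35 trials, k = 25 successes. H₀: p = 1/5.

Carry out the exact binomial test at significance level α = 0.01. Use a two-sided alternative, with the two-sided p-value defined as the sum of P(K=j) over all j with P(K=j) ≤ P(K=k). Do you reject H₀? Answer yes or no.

Exact binomial: n=35, k=25, p₀=1/5=0.2000
P(X=j) = C(n,j)·p₀^j·(1−p₀)^(n−j); p = Σ P(X=j) over j with P(X=j) ≤ P(X=25)
p-value (two-sided) = 0.00000
At α=0.01: p < α → reject H₀

reject H₀: yes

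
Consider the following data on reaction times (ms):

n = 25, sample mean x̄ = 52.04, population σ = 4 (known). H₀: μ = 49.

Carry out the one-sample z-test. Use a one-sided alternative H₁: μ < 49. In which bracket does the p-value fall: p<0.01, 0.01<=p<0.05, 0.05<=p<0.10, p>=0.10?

SE = σ/√n = 4/√25 = 0.8000
z = (x̄−μ₀)/SE = (52.04−49)/0.8000 = 3.8000
p-value (one-sided, H₁ less) = 0.99993
→ bracket: p>=0.10

p-value bracket: p>=0.10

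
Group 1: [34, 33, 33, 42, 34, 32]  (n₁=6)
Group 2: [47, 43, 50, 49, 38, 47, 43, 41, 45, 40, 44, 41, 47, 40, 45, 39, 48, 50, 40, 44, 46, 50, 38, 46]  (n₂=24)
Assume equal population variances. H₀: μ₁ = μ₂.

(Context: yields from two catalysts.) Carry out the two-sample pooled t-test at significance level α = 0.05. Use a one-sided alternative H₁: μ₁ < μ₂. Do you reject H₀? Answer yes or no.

reject H₀: yes

x̄₁=34.667, s₁=3.670, n₁=6
x̄₂=44.208, s₂=3.901, n₂=24
s_p² = [5·3.670² + 23·3.901²]/28 = 14.9033
SE = √(s_p²·(1/6+1/24)) = 1.7621
t = (34.667−44.208)/1.7621 = -5.4151
df = 28
p-value (one-sided, H₁ less) = 0.00000
At α=0.05: p < α → reject H₀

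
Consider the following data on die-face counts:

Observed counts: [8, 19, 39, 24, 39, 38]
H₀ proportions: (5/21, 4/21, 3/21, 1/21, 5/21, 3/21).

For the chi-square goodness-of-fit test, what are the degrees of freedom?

degrees of freedom = 5

df = k − 1 = 6 − 1 = 5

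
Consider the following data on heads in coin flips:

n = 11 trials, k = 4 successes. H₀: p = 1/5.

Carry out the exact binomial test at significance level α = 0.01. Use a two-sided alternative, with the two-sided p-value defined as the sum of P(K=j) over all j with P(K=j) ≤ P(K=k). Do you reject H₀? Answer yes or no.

reject H₀: no

Exact binomial: n=11, k=4, p₀=1/5=0.2000
P(X=j) = C(n,j)·p₀^j·(1−p₀)^(n−j); p = Σ P(X=j) over j with P(X=j) ≤ P(X=4)
p-value (two-sided) = 0.24704
At α=0.01: p ≥ α → fail to reject H₀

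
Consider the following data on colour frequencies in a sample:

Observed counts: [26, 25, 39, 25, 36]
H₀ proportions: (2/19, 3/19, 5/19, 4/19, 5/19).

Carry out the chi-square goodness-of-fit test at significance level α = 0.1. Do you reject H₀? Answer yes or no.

n = 151; E_i = n·p_i = [15.89, 23.84, 39.74, 31.79, 39.74]
χ² = (26−15.89)²/15.89 + (25−23.84)²/23.84 + (39−39.74)²/39.74 + (25−31.79)²/31.79 + (36−39.74)²/39.74 = 8.2959
df = 4
p-value (upper-tail) = 0.08132
At α=0.1: p < α → reject H₀

reject H₀: yes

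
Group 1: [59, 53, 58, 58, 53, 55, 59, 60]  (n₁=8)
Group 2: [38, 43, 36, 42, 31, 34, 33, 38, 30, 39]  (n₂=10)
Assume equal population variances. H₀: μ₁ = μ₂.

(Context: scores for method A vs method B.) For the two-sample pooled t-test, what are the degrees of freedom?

df = n₁ + n₂ − 2 = 8 + 10 − 2 = 16

degrees of freedom = 16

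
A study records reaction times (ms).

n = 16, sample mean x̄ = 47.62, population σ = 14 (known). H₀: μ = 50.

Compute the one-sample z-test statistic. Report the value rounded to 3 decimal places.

SE = σ/√n = 14/√16 = 3.5000
z = (x̄−μ₀)/SE = (47.62−50)/3.5000 = -0.6800

test statistic = -0.680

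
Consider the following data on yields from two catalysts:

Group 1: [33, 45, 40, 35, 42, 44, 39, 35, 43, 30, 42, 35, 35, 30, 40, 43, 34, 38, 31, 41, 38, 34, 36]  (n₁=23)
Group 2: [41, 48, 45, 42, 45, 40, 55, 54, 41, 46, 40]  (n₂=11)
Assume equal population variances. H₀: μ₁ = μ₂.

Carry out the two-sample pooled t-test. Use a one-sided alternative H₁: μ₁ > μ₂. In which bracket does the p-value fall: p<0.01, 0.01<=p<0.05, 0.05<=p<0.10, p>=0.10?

x̄₁=37.522, s₁=4.541, n₁=23
x̄₂=45.182, s₂=5.307, n₂=11
s_p² = [22·4.541² + 10·5.307²]/32 = 22.9805
SE = √(s_p²·(1/23+1/11)) = 1.7574
t = (37.522−45.182)/1.7574 = -4.3589
df = 32
p-value (one-sided, H₁ greater) = 0.99994
→ bracket: p>=0.10

p-value bracket: p>=0.10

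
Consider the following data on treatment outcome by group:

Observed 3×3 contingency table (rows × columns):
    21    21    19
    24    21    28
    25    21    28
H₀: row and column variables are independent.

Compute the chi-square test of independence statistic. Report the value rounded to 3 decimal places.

Row totals [61, 73, 74], col totals [70, 63, 75], n=208
χ² = (21−20.53)²/20.53 + (21−18.48)²/18.48 + (19−22.00)²/22.00 + (24−24.57)²/24.57 + (21−22.11)²/22.11 + (28−26.32)²/26.32 + (25−24.90)²/24.90 + (21−22.41)²/22.41 + (28−26.68)²/26.68 = 1.0939
df = 4

test statistic = 1.094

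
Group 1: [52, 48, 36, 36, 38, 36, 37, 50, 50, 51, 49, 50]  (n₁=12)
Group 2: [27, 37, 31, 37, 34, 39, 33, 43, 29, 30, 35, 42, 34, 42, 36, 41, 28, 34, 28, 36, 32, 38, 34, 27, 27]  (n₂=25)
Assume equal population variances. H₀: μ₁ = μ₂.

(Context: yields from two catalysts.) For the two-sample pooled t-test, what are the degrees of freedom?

degrees of freedom = 35

df = n₁ + n₂ − 2 = 12 + 25 − 2 = 35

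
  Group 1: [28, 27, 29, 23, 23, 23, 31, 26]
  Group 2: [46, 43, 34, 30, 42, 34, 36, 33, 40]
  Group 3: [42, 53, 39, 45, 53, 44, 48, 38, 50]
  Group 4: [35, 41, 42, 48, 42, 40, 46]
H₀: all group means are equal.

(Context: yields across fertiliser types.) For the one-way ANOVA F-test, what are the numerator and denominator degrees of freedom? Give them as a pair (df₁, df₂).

degrees of freedom = [3, 29]

k = 4 groups, N = 33 total
df = (k−1, N−k) = (4−1, 33−4) = (3, 29)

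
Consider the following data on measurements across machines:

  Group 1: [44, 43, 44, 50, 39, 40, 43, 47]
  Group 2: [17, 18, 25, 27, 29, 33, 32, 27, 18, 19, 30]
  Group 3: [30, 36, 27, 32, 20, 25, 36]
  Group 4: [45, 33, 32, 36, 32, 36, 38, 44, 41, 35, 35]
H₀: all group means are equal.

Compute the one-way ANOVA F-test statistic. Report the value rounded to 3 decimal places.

Group means [43.75, 25.00, 29.43, 37.00], grand mean 33.459
SSB = Σnᵢ(x̄ᵢ−x̄)² = 1885.975; SSW = ΣΣ(x−x̄ᵢ)² = 861.214
MSB = 1885.975/3 = 628.6583; MSW = 861.214/33 = 26.0974
F = MSB/MSW = 24.0889
df = (3, 33)

test statistic = 24.089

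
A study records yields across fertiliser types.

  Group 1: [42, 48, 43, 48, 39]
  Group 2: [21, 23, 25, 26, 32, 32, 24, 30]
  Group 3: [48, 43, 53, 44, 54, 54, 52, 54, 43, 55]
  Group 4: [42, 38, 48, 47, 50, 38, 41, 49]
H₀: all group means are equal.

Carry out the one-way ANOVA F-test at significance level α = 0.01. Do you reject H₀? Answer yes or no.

Group means [44.00, 26.62, 50.00, 44.12], grand mean 41.484
SSB = Σnᵢ(x̄ᵢ−x̄)² = 2578.992; SSW = ΣΣ(x−x̄ᵢ)² = 580.750
MSB = 2578.992/3 = 859.6640; MSW = 580.750/27 = 21.5093
F = MSB/MSW = 39.9672
df = (3, 27)
p-value (upper-tail) = 0.00000
At α=0.01: p < α → reject H₀

reject H₀: yes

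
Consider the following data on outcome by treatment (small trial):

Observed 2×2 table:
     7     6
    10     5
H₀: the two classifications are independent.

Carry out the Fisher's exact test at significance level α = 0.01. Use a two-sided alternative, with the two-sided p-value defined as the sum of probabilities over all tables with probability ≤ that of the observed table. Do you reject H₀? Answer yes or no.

reject H₀: no

Margins: r₁=13, r₂=15, c₁=17, c₂=11, n=28
p_obs = C(13,7)·C(15,10)/C(28,17); sum pmf over tables with pmf ≤ p_obs
p-value (two-sided) = 0.70004
At α=0.01: p ≥ α → fail to reject H₀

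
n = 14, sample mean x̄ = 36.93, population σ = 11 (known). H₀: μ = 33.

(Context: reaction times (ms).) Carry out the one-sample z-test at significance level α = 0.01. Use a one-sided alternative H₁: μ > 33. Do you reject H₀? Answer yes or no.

SE = σ/√n = 11/√14 = 2.9399
z = (x̄−μ₀)/SE = (36.93−33)/2.9399 = 1.3368
p-value (one-sided, H₁ greater) = 0.09065
At α=0.01: p ≥ α → fail to reject H₀

reject H₀: no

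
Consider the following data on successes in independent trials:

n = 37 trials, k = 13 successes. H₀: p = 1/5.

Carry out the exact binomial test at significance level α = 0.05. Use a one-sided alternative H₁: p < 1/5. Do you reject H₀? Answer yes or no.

reject H₀: no

Exact binomial: n=37, k=13, p₀=1/5=0.2000
P(X≤13) from Σ C(n,i)·p₀^i·(1−p₀)^(n−i)
p-value (one-sided, H₁ less) = 0.99072
At α=0.05: p ≥ α → fail to reject H₀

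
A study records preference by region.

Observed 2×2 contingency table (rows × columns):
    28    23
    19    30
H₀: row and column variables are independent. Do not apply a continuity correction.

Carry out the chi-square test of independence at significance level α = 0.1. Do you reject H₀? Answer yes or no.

Row totals [51, 49], col totals [47, 53], n=100
χ² = (28−23.97)²/23.97 + (23−27.03)²/27.03 + (19−23.03)²/23.03 + (30−25.97)²/25.97 = 2.6090
df = 1
p-value (upper-tail) = 0.10626
At α=0.1: p ≥ α → fail to reject H₀

reject H₀: no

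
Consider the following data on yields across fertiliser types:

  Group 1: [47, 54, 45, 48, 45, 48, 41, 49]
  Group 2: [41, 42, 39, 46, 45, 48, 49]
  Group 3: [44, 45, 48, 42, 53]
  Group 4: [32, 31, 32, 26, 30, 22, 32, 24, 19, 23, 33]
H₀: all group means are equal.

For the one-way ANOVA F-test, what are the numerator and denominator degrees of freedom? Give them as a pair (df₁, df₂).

degrees of freedom = [3, 27]

k = 4 groups, N = 31 total
df = (k−1, N−k) = (4−1, 31−4) = (3, 27)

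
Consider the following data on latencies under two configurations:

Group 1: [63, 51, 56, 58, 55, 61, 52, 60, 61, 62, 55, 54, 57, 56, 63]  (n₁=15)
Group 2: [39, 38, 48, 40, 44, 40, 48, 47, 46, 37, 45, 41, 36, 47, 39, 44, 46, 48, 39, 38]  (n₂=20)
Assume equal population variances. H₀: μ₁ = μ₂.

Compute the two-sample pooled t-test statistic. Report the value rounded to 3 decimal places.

test statistic = 10.882

x̄₁=57.600, s₁=3.906, n₁=15
x̄₂=42.500, s₂=4.174, n₂=20
s_p² = [14·3.906² + 19·4.174²]/33 = 16.5030
SE = √(s_p²·(1/15+1/20)) = 1.3876
t = (57.600−42.500)/1.3876 = 10.8823
df = 33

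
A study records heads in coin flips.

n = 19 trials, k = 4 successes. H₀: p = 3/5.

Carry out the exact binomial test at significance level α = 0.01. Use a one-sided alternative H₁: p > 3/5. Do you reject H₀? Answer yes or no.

Exact binomial: n=19, k=4, p₀=3/5=0.6000
P(X≥4) from Σ C(n,i)·p₀^i·(1−p₀)^(n−i)
p-value (one-sided, H₁ greater) = 0.99990
At α=0.01: p ≥ α → fail to reject H₀

reject H₀: no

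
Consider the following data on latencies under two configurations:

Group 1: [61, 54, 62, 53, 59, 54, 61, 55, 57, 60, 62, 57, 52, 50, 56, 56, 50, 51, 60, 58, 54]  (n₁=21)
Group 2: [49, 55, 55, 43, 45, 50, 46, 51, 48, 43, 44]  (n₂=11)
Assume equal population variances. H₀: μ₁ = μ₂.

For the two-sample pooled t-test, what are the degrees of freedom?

degrees of freedom = 30

df = n₁ + n₂ − 2 = 21 + 11 − 2 = 30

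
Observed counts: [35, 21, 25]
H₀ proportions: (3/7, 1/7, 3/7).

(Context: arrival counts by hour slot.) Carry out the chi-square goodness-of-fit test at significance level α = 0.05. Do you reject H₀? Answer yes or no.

reject H₀: yes

n = 81; E_i = n·p_i = [34.71, 11.57, 34.71]
χ² = (35−34.71)²/34.71 + (21−11.57)²/11.57 + (25−34.71)²/34.71 = 10.4033
df = 2
p-value (upper-tail) = 0.00551
At α=0.05: p < α → reject H₀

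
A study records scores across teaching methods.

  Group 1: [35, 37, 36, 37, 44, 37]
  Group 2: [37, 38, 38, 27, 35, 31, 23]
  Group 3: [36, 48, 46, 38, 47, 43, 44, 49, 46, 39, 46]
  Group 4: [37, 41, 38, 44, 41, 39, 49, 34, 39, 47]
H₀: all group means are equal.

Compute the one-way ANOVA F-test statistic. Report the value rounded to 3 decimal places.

test statistic = 8.868

Group means [37.67, 32.71, 43.82, 40.90], grand mean 39.588
SSB = Σnᵢ(x̄ᵢ−x̄)² = 566.937; SSW = ΣΣ(x−x̄ᵢ)² = 639.298
MSB = 566.937/3 = 188.9790; MSW = 639.298/30 = 21.3099
F = MSB/MSW = 8.8681
df = (3, 30)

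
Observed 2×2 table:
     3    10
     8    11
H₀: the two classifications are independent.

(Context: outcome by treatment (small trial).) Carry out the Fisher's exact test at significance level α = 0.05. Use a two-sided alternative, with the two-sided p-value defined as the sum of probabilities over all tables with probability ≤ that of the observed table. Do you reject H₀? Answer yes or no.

Margins: r₁=13, r₂=19, c₁=11, c₂=21, n=32
p_obs = C(13,3)·C(19,8)/C(32,11); sum pmf over tables with pmf ≤ p_obs
p-value (two-sided) = 0.45013
At α=0.05: p ≥ α → fail to reject H₀

reject H₀: no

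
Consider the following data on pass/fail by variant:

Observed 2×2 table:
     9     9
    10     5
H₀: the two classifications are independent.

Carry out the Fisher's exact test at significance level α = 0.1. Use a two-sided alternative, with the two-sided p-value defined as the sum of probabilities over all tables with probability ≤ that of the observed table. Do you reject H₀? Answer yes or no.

reject H₀: no

Margins: r₁=18, r₂=15, c₁=19, c₂=14, n=33
p_obs = C(18,9)·C(15,10)/C(33,19); sum pmf over tables with pmf ≤ p_obs
p-value (two-sided) = 0.48242
At α=0.1: p ≥ α → fail to reject H₀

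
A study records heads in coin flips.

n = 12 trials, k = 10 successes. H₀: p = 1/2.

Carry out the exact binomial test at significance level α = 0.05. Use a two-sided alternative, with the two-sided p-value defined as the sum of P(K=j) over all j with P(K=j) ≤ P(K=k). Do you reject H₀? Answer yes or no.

Exact binomial: n=12, k=10, p₀=1/2=0.5000
P(X=j) = C(n,j)·p₀^j·(1−p₀)^(n−j); p = Σ P(X=j) over j with P(X=j) ≤ P(X=10)
p-value (two-sided) = 0.03857
At α=0.05: p < α → reject H₀

reject H₀: yes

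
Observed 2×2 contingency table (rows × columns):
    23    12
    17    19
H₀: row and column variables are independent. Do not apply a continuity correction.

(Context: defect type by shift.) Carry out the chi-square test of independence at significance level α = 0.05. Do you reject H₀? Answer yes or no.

reject H₀: no

Row totals [35, 36], col totals [40, 31], n=71
χ² = (23−19.72)²/19.72 + (12−15.28)²/15.28 + (17−20.28)²/20.28 + (19−15.72)²/15.72 = 2.4671
df = 1
p-value (upper-tail) = 0.11626
At α=0.05: p ≥ α → fail to reject H₀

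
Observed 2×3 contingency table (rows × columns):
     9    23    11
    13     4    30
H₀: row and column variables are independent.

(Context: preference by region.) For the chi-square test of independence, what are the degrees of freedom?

degrees of freedom = 2

df = (r−1)(c−1) = (2−1)·(3−1) = 2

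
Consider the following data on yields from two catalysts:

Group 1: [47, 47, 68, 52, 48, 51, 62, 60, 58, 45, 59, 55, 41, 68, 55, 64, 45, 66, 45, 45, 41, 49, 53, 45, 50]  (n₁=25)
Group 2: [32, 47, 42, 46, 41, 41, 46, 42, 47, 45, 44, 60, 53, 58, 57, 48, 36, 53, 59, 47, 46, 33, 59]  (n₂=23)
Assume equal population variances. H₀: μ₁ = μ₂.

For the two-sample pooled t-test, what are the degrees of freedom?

degrees of freedom = 46

df = n₁ + n₂ − 2 = 25 + 23 − 2 = 46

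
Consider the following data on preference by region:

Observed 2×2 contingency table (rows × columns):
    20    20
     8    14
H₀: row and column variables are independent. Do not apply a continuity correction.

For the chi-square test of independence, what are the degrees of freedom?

df = (r−1)(c−1) = (2−1)·(2−1) = 1

degrees of freedom = 1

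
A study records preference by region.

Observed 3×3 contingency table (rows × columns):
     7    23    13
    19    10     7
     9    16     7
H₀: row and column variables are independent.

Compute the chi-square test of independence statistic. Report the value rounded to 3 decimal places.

test statistic = 12.776

Row totals [43, 36, 32], col totals [35, 49, 27], n=111
χ² = (7−13.56)²/13.56 + (23−18.98)²/18.98 + (13−10.46)²/10.46 + (19−11.35)²/11.35 + (10−15.89)²/15.89 + (7−8.76)²/8.76 + (9−10.09)²/10.09 + (16−14.13)²/14.13 + (7−7.78)²/7.78 = 12.7760
df = 4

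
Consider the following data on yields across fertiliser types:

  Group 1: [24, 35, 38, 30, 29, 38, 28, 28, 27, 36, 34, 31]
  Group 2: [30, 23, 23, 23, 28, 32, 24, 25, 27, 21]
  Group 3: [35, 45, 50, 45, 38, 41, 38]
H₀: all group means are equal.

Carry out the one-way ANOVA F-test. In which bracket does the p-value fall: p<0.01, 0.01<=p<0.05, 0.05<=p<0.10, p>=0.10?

Group means [31.50, 25.60, 41.71], grand mean 31.931
SSB = Σnᵢ(x̄ᵢ−x̄)² = 1073.033; SSW = ΣΣ(x−x̄ᵢ)² = 508.829
MSB = 1073.033/2 = 536.5167; MSW = 508.829/26 = 19.5703
F = MSB/MSW = 27.4148
df = (2, 26)
p-value (upper-tail) = 0.00000
→ bracket: p<0.01

p-value bracket: p<0.01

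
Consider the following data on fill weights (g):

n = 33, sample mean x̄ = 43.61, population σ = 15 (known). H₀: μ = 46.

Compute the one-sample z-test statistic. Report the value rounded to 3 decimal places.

test statistic = -0.915

SE = σ/√n = 15/√33 = 2.6112
z = (x̄−μ₀)/SE = (43.61−46)/2.6112 = -0.9153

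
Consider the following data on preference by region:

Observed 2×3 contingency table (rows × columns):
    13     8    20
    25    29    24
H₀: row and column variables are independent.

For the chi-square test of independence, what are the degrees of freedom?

df = (r−1)(c−1) = (2−1)·(3−1) = 2

degrees of freedom = 2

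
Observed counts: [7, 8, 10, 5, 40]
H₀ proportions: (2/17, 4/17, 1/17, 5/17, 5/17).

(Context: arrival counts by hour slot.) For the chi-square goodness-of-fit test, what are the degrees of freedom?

df = k − 1 = 5 − 1 = 4

degrees of freedom = 4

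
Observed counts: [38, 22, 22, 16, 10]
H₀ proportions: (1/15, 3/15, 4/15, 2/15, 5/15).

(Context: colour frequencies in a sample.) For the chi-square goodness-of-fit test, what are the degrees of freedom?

df = k − 1 = 5 − 1 = 4

degrees of freedom = 4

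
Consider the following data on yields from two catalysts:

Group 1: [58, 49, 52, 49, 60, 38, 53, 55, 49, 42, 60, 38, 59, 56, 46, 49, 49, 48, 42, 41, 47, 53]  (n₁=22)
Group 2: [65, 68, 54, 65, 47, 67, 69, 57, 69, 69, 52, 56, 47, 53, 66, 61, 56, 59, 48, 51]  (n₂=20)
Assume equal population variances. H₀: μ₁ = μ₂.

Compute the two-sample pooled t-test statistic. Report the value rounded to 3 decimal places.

x̄₁=49.682, s₁=6.750, n₁=22
x̄₂=58.950, s₂=7.864, n₂=20
s_p² = [21·6.750² + 19·7.864²]/40 = 53.2931
SE = √(s_p²·(1/22+1/20)) = 2.2555
t = (49.682−58.950)/2.2555 = -4.1092
df = 40

test statistic = -4.109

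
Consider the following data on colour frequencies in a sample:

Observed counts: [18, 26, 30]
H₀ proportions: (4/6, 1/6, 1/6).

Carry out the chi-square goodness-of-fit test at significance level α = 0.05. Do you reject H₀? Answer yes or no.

n = 74; E_i = n·p_i = [49.33, 12.33, 12.33]
χ² = (18−49.33)²/49.33 + (26−12.33)²/12.33 + (30−12.33)²/12.33 = 60.3514
df = 2
p-value (upper-tail) = 0.00000
At α=0.05: p < α → reject H₀

reject H₀: yes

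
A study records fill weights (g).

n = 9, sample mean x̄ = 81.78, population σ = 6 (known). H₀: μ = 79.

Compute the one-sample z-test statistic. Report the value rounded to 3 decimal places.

test statistic = 1.390

SE = σ/√n = 6/√9 = 2.0000
z = (x̄−μ₀)/SE = (81.78−79)/2.0000 = 1.3900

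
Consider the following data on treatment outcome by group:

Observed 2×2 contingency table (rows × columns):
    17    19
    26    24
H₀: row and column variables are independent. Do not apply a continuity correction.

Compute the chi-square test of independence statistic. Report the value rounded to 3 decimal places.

Row totals [36, 50], col totals [43, 43], n=86
χ² = (17−18.00)²/18.00 + (19−18.00)²/18.00 + (26−25.00)²/25.00 + (24−25.00)²/25.00 = 0.1911
df = 1

test statistic = 0.191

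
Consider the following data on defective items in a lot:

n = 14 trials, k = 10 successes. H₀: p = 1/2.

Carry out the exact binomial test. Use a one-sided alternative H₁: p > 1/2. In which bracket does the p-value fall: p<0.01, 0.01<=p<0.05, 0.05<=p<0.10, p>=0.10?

p-value bracket: 0.05<=p<0.10

Exact binomial: n=14, k=10, p₀=1/2=0.5000
P(X≥10) from Σ C(n,i)·p₀^i·(1−p₀)^(n−i)
p-value (one-sided, H₁ greater) = 0.08978
→ bracket: 0.05<=p<0.10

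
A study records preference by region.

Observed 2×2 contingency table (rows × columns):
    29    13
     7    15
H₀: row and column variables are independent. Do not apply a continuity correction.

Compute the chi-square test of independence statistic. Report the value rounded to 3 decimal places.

test statistic = 8.131

Row totals [42, 22], col totals [36, 28], n=64
χ² = (29−23.62)²/23.62 + (13−18.38)²/18.38 + (7−12.38)²/12.38 + (15−9.62)²/9.62 = 8.1314
df = 1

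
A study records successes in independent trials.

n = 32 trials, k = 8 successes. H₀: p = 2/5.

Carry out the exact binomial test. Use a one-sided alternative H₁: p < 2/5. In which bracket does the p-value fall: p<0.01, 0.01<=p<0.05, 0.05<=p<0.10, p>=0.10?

p-value bracket: 0.05<=p<0.10

Exact binomial: n=32, k=8, p₀=2/5=0.4000
P(X≤8) from Σ C(n,i)·p₀^i·(1−p₀)^(n−i)
p-value (one-sided, H₁ less) = 0.05748
→ bracket: 0.05<=p<0.10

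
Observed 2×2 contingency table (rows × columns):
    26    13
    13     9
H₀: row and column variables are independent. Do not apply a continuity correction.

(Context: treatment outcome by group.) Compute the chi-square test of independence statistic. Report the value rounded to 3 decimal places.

Row totals [39, 22], col totals [39, 22], n=61
χ² = (26−24.93)²/24.93 + (13−14.07)²/14.07 + (13−14.07)²/14.07 + (9−7.93)²/7.93 = 0.3501
df = 1

test statistic = 0.350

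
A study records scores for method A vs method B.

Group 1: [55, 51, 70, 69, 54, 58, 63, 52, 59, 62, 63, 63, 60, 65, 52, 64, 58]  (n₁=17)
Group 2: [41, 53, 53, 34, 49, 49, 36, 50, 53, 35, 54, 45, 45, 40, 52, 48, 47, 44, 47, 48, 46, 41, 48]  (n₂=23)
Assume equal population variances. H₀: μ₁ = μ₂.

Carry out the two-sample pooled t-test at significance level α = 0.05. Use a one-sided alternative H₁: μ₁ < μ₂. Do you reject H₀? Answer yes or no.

x̄₁=59.882, s₁=5.765, n₁=17
x̄₂=46.000, s₂=5.847, n₂=23
s_p² = [16·5.765² + 22·5.847²]/38 = 33.7833
SE = √(s_p²·(1/17+1/23)) = 1.8591
t = (59.882−46.000)/1.8591 = 7.4674
df = 38
p-value (one-sided, H₁ less) = 1.00000
At α=0.05: p ≥ α → fail to reject H₀

reject H₀: no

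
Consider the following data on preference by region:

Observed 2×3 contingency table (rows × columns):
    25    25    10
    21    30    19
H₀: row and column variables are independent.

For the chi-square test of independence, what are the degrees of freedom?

degrees of freedom = 2

df = (r−1)(c−1) = (2−1)·(3−1) = 2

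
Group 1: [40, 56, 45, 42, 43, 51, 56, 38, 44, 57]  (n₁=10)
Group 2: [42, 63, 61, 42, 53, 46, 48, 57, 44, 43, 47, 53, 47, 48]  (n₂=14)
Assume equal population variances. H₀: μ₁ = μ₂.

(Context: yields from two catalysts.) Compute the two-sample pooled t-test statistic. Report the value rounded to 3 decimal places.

x̄₁=47.200, s₁=7.162, n₁=10
x̄₂=49.571, s₂=6.847, n₂=14
s_p² = [9·7.162² + 13·6.847²]/22 = 48.6831
SE = √(s_p²·(1/10+1/14)) = 2.8889
t = (47.200−49.571)/2.8889 = -0.8209
df = 22

test statistic = -0.821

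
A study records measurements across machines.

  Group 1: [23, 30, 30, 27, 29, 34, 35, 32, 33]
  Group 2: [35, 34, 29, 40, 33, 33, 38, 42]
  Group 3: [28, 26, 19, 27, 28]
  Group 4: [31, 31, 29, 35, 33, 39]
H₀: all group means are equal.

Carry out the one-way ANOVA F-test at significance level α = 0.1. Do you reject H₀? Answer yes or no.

Group means [30.33, 35.50, 25.60, 33.00], grand mean 31.536
SSB = Σnᵢ(x̄ᵢ−x̄)² = 327.764; SSW = ΣΣ(x−x̄ᵢ)² = 359.200
MSB = 327.764/3 = 109.2548; MSW = 359.200/24 = 14.9667
F = MSB/MSW = 7.2999
df = (3, 24)
p-value (upper-tail) = 0.00121
At α=0.1: p < α → reject H₀

reject H₀: yes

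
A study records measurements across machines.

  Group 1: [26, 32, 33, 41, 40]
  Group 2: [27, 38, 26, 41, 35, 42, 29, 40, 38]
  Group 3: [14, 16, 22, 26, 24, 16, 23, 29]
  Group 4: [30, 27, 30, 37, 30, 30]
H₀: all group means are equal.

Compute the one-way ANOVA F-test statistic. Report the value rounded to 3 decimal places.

test statistic = 10.537

Group means [34.40, 35.11, 21.25, 30.67], grand mean 30.071
SSB = Σnᵢ(x̄ᵢ−x̄)² = 946.935; SSW = ΣΣ(x−x̄ᵢ)² = 718.922
MSB = 946.935/3 = 315.6450; MSW = 718.922/24 = 29.9551
F = MSB/MSW = 10.5373
df = (3, 24)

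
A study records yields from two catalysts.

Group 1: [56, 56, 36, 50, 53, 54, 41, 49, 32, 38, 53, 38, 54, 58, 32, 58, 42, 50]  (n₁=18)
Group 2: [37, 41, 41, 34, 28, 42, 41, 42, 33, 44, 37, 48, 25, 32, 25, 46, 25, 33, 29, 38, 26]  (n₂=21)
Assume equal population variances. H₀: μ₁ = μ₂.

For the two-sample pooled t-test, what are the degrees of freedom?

degrees of freedom = 37

df = n₁ + n₂ − 2 = 18 + 21 − 2 = 37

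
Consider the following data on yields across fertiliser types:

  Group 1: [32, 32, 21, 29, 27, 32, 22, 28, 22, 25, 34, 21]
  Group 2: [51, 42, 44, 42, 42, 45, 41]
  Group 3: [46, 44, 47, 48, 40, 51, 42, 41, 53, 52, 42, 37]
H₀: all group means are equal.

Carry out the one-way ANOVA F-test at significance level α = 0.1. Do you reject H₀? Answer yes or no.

reject H₀: yes

Group means [27.08, 43.86, 45.25], grand mean 37.903
SSB = Σnᵢ(x̄ᵢ−x̄)² = 2300.686; SSW = ΣΣ(x−x̄ᵢ)² = 612.024
MSB = 2300.686/2 = 1150.3429; MSW = 612.024/28 = 21.8580
F = MSB/MSW = 52.6280
df = (2, 28)
p-value (upper-tail) = 0.00000
At α=0.1: p < α → reject H₀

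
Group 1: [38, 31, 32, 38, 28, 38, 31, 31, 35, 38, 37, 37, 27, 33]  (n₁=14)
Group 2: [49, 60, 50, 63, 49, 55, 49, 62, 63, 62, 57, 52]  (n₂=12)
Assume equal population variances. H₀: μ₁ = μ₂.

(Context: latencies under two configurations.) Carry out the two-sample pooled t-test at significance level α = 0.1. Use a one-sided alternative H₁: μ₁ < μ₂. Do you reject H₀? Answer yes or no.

reject H₀: yes

x̄₁=33.857, s₁=3.920, n₁=14
x̄₂=55.917, s₂=5.931, n₂=12
s_p² = [13·3.920² + 11·5.931²]/24 = 24.4430
SE = √(s_p²·(1/14+1/12)) = 1.9450
t = (33.857−55.917)/1.9450 = -11.3419
df = 24
p-value (one-sided, H₁ less) = 0.00000
At α=0.1: p < α → reject H₀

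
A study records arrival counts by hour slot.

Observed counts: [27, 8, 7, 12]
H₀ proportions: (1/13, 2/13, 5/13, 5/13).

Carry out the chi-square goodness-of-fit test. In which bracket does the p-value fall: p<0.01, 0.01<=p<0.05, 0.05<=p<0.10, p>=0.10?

p-value bracket: p<0.01

n = 54; E_i = n·p_i = [4.15, 8.31, 20.77, 20.77]
χ² = (27−4.15)²/4.15 + (8−8.31)²/8.31 + (7−20.77)²/20.77 + (12−20.77)²/20.77 = 138.4963
df = 3
p-value (upper-tail) = 0.00000
→ bracket: p<0.01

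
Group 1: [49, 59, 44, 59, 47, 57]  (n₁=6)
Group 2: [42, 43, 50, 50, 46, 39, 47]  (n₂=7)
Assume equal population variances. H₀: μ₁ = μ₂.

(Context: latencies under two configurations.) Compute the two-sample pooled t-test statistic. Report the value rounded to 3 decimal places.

test statistic = 2.393

x̄₁=52.500, s₁=6.626, n₁=6
x̄₂=45.286, s₂=4.152, n₂=7
s_p² = [5·6.626² + 6·4.152²]/11 = 29.3571
SE = √(s_p²·(1/6+1/7)) = 3.0144
t = (52.500−45.286)/3.0144 = 2.3933
df = 11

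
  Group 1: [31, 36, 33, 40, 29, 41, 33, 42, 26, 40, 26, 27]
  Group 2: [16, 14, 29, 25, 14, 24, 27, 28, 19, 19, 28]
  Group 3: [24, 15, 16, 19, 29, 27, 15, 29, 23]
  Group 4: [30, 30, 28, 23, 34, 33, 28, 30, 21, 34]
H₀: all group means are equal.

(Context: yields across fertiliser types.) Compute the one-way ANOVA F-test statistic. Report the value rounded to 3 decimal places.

test statistic = 11.535

Group means [33.67, 22.09, 21.89, 29.10], grand mean 27.024
SSB = Σnᵢ(x̄ᵢ−x̄)² = 1077.612; SSW = ΣΣ(x−x̄ᵢ)² = 1183.365
MSB = 1077.612/3 = 359.2038; MSW = 1183.365/38 = 31.1412
F = MSB/MSW = 11.5347
df = (3, 38)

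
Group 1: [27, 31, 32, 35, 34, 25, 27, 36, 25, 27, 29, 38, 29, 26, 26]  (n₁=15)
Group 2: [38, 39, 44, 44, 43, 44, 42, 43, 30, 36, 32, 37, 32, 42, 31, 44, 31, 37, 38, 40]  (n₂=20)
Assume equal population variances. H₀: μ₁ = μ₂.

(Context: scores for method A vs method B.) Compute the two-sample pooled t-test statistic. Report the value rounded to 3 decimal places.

x̄₁=29.800, s₁=4.280, n₁=15
x̄₂=38.350, s₂=4.966, n₂=20
s_p² = [14·4.280² + 19·4.966²]/33 = 21.9682
SE = √(s_p²·(1/15+1/20)) = 1.6009
t = (29.800−38.350)/1.6009 = -5.3407
df = 33

test statistic = -5.341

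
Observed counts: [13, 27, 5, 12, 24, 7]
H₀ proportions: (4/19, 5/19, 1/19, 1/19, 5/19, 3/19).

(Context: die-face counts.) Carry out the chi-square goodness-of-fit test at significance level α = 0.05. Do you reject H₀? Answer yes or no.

n = 88; E_i = n·p_i = [18.53, 23.16, 4.63, 4.63, 23.16, 13.89]
χ² = (13−18.53)²/18.53 + (27−23.16)²/23.16 + (5−4.63)²/4.63 + (12−4.63)²/4.63 + (24−23.16)²/23.16 + (7−13.89)²/13.89 = 17.4896
df = 5
p-value (upper-tail) = 0.00366
At α=0.05: p < α → reject H₀

reject H₀: yes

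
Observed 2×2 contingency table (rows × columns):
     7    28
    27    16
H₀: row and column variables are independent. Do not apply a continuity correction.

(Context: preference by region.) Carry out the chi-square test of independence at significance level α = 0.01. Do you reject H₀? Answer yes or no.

reject H₀: yes

Row totals [35, 43], col totals [34, 44], n=78
χ² = (7−15.26)²/15.26 + (28−19.74)²/19.74 + (27−18.74)²/18.74 + (16−24.26)²/24.26 = 14.3681
df = 1
p-value (upper-tail) = 0.00015
At α=0.01: p < α → reject H₀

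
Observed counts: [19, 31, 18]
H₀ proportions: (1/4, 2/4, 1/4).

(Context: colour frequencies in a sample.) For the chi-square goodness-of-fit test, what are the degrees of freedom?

df = k − 1 = 3 − 1 = 2

degrees of freedom = 2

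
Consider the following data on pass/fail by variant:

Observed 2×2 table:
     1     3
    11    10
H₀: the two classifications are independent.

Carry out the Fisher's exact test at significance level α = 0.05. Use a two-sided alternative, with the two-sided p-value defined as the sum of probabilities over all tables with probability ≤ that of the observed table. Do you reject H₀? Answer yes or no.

Margins: r₁=4, r₂=21, c₁=12, c₂=13, n=25
p_obs = C(4,1)·C(21,11)/C(25,12); sum pmf over tables with pmf ≤ p_obs
p-value (two-sided) = 0.59304
At α=0.05: p ≥ α → fail to reject H₀

reject H₀: no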